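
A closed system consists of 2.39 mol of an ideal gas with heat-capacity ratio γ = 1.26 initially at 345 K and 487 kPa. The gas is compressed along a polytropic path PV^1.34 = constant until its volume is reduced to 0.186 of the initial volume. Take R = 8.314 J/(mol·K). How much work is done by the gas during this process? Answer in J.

-15600 J

V₁ = nRT₁/P₁ = 2.39×8.314×345/487 = 14.1 L.
Polytropic n=1.34: T₂ = T₁(V₁/V₂)^(n−1) = 345×(5.38)^0.34 = 611 K; P₂ = P₁(V₁/V₂)^n = 4640 kPa.
W = (P₁V₁−P₂V₂)/(n−1) = (487×14.1−4640×2.62)/0.34 = -15600 J.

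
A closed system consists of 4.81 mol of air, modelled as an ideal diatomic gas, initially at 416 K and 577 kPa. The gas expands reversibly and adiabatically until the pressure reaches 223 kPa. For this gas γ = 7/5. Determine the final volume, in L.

V₁ = nRT₁/P₁ = 4.81×8.314×416/577 = 28.8 L.
Adiabatic: T₂/T₁ = (P₂/P₁)^((γ−1)/γ) ⇒ T₂ = 416×(0.386)^0.286 = 317 K; V₂ = 56.9 L.

56.9 L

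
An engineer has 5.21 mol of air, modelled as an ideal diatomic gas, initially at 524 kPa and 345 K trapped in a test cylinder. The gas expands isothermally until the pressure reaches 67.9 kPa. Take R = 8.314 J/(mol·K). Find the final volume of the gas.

V₁ = nRT₁/P₁ = 5.21×8.314×345/524 = 28.5 L.
Isothermal: T stays 345 K; PV = const ⇒ V₂ = 220 L, P₂ = 67.9 kPa.

220 L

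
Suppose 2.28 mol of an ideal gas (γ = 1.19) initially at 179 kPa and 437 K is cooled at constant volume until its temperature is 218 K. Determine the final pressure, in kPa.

89.3 kPa

V₁ = nRT₁/P₁ = 2.28×8.314×437/179 = 46.3 L.
Isochoric: V stays 46.3 L; P/T = const ⇒ T₂ = 218 K, P₂ = 89.3 kPa.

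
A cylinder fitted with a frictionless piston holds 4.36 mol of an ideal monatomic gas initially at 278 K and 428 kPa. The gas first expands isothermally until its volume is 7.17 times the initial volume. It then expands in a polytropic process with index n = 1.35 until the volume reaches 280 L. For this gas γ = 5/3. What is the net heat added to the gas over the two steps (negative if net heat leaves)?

V₁ = nRT₁/P₁ = 4.36×8.314×278/428 = 23.5 L.
Step 1 — Isothermal: T stays 278 K; PV = const ⇒ V₂ = 169 L, P₂ = 59.7 kPa.
ΔU = 0 (ideal gas, T constant).
W = nRT ln(V₂/V₁) = 4.36×8.314×278×ln(7.17) = 19900 J.
Q = ΔU + W = 19900 J.
State after step 1: P = 59.7 kPa, V = 169 L, T = 278 K.
Step 2 — Polytropic n=1.35: T₂ = T₁(V₁/V₂)^(n−1) = 278×(0.603)^0.35 = 233 K; P₂ = P₁(V₁/V₂)^n = 30.1 kPa.
W = (P₁V₁−P₂V₂)/(n−1) = (59.7×169−30.1×280)/0.35 = 4670 J.
ΔU = nCvΔT = 4.36×12.5×(233−278) = -2450 J.
Q = ΔU + W = 2220 J.
Net over both steps: W = 24500 J, Q = 22100 J, ΔU = -2450 J.

22100 J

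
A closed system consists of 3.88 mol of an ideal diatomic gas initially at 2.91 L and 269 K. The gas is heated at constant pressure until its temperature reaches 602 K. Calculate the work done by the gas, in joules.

10700 J

P₁ = nRT₁/V₁ = 3.88×8.314×269/2.91 = 2980 kPa.
Isobaric: P stays 2980 kPa; V/T = const ⇒ T₂ = 602 K, V₂ = 6.51 L.
W = PΔV = 2980×(6.51−2.91) kPa·L = 10700 J.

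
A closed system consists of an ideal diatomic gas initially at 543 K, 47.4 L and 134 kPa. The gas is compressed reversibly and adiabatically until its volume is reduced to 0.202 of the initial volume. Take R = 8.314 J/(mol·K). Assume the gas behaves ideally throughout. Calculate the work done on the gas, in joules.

14200 J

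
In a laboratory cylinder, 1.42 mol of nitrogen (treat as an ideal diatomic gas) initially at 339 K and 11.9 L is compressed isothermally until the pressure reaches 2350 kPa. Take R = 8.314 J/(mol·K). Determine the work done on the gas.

P₁ = nRT₁/V₁ = 1.42×8.314×339/11.9 = 336 kPa.
Isothermal: T stays 339 K; PV = const ⇒ V₂ = 1.70 L, P₂ = 2350 kPa.
W = nRT ln(V₂/V₁) = 1.42×8.314×339×ln(0.143) = -7780 J.
Work done on the gas = −W_by = 7780 J.

7780 J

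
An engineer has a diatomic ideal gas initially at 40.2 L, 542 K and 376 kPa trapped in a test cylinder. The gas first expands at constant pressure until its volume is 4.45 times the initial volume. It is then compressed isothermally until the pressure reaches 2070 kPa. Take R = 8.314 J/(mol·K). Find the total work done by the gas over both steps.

-62600 J

n = P₁V₁/(RT₁) = 376×40.2/(8.314×542) = 3.35 mol.
Step 1 — Isobaric: P stays 376 kPa; V/T = const ⇒ T₂ = 2410 K, V₂ = 179 L.
W = PΔV = 376×(179−40.2) kPa·L = 52100 J.
ΔU = nCvΔT = 3.35×20.8×(2410−542) = 130000 J.
Q = ΔU + W = nCpΔT = 183000 J.
State after step 1: P = 376 kPa, V = 179 L, T = 2410 K.
Step 2 — Isothermal: T stays 2410 K; PV = const ⇒ V₂ = 32.5 L, P₂ = 2070 kPa.
ΔU = 0 (ideal gas, T constant).
W = nRT ln(V₂/V₁) = 3.35×8.314×2410×ln(0.182) = -115000 J.
Q = ΔU + W = -115000 J.
Net over both steps: W = -62600 J, Q = 67800 J, ΔU = 130000 J.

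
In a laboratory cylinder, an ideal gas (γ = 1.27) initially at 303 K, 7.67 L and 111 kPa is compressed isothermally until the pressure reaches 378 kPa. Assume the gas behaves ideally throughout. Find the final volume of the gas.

2.25 L

Isothermal: T stays 303 K; PV = const ⇒ V₂ = 2.25 L, P₂ = 378 kPa.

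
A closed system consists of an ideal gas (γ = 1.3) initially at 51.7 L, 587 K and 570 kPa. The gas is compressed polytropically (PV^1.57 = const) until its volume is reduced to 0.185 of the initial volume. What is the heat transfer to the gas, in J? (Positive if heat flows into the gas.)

75200 J

n = P₁V₁/(RT₁) = 570×51.7/(8.314×587) = 6.04 mol.
Polytropic n=1.57: T₂ = T₁(V₁/V₂)^(n−1) = 587×(5.41)^0.57 = 1540 K; P₂ = P₁(V₁/V₂)^n = 8060 kPa.
W = (P₁V₁−P₂V₂)/(n−1) = (570×51.7−8060×9.56)/0.57 = -83600 J.
ΔU = nCvΔT = 6.04×27.7×(1540−587) = 159000 J.
Q = ΔU + W = 75200 J.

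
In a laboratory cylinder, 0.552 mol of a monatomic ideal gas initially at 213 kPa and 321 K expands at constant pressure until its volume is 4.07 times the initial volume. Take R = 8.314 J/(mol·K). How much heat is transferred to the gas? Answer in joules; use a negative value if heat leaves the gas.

V₁ = nRT₁/P₁ = 0.552×8.314×321/213 = 6.92 L.
Isobaric: P stays 213 kPa; V/T = const ⇒ T₂ = 1310 K, V₂ = 28.1 L.
W = PΔV = 213×(28.1−6.92) kPa·L = 4520 J.
ΔU = nCvΔT = 0.552×12.5×(1310−321) = 6780 J.
Q = ΔU + W = nCpΔT = 11300 J.

11300 J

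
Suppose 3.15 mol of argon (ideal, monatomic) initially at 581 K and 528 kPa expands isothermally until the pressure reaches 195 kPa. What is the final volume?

78.0 L

V₁ = nRT₁/P₁ = 3.15×8.314×581/528 = 28.8 L.
Isothermal: T stays 581 K; PV = const ⇒ V₂ = 78.0 L, P₂ = 195 kPa.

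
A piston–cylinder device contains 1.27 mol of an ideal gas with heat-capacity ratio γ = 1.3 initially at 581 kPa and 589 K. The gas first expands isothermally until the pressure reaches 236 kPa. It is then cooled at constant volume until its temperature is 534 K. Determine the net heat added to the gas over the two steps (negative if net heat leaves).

V₁ = nRT₁/P₁ = 1.27×8.314×589/581 = 10.7 L.
Step 1 — Isothermal: T stays 589 K; PV = const ⇒ V₂ = 26.4 L, P₂ = 236 kPa.
ΔU = 0 (ideal gas, T constant).
W = nRT ln(V₂/V₁) = 1.27×8.314×589×ln(2.46) = 5600 J.
Q = ΔU + W = 5600 J.
State after step 1: P = 236 kPa, V = 26.4 L, T = 589 K.
Step 2 — Isochoric: V stays 26.4 L; P/T = const ⇒ T₂ = 534 K, P₂ = 214 kPa.
W = 0 (no volume change).
ΔU = nCvΔT = 1.27×27.7×(534−589) = -1940 J.
Q = ΔU = -1940 J.
Net over both steps: W = 5600 J, Q = 3670 J, ΔU = -1940 J.

3670 J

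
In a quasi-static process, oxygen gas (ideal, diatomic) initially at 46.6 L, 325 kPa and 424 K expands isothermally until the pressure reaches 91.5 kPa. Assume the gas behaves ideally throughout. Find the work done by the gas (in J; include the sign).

19200 J

n = P₁V₁/(RT₁) = 325×46.6/(8.314×424) = 4.30 mol.
Isothermal: T stays 424 K; PV = const ⇒ V₂ = 166 L, P₂ = 91.5 kPa.
W = nRT ln(V₂/V₁) = 4.30×8.314×424×ln(3.55) = 19200 J.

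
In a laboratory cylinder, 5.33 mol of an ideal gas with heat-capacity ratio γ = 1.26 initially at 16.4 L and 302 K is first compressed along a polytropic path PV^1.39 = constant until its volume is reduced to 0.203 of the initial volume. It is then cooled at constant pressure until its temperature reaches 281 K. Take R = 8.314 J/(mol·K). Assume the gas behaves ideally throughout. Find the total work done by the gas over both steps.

-42100 J

P₁ = nRT₁/V₁ = 5.33×8.314×302/16.4 = 816 kPa.
Step 1 — Polytropic n=1.39: T₂ = T₁(V₁/V₂)^(n−1) = 302×(4.93)^0.39 = 562 K; P₂ = P₁(V₁/V₂)^n = 7490 kPa.
W = (P₁V₁−P₂V₂)/(n−1) = (816×16.4−7490×3.33)/0.39 = -29600 J.
ΔU = nCvΔT = 5.33×32.0×(562−302) = 44400 J.
Q = ΔU + W = 14800 J.
State after step 1: P = 7490 kPa, V = 3.33 L, T = 562 K.
Step 2 — Isobaric: P stays 7490 kPa; V/T = const ⇒ T₂ = 281 K, V₂ = 1.66 L.
W = PΔV = 7490×(1.66−3.33) kPa·L = -12500 J.
ΔU = nCvΔT = 5.33×32.0×(281−562) = -48000 J.
Q = ΔU + W = nCpΔT = -60400 J.
Net over both steps: W = -42100 J, Q = -45600 J, ΔU = -3580 J.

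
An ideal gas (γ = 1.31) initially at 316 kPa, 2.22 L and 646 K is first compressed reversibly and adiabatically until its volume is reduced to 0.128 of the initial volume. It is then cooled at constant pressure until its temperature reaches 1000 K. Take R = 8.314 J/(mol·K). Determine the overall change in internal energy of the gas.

1240 J

n = P₁V₁/(RT₁) = 316×2.22/(8.314×646) = 0.131 mol.
Step 1 — Adiabatic: TV^(γ−1) = const ⇒ T₂ = 646×(7.81)^0.310 = 1220 K; PV^γ = const ⇒ P₂ = 4670 kPa.
ΔU = nCvΔT = 0.131×26.8×(1220−646) = 2020 J.
Q = 0 for an adiabatic process, so W = −ΔU = -2020 J.
State after step 1: P = 4670 kPa, V = 0.284 L, T = 1220 K.
Step 2 — Isobaric: P stays 4670 kPa; V/T = const ⇒ T₂ = 1000 K, V₂ = 0.233 L.
W = PΔV = 4670×(0.233−0.284) kPa·L = -241 J.
ΔU = nCvΔT = 0.131×26.8×(1000−1220) = -777 J.
Q = ΔU + W = nCpΔT = -1020 J.
Net over both steps: W = -2260 J, Q = -1020 J, ΔU = 1240 J.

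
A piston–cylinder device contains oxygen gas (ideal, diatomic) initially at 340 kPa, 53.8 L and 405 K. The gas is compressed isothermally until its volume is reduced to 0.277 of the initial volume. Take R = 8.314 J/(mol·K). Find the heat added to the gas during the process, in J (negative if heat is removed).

-23500 J

n = P₁V₁/(RT₁) = 340×53.8/(8.314×405) = 5.43 mol.
Isothermal: T stays 405 K; PV = const ⇒ V₂ = 14.9 L, P₂ = 1230 kPa.
ΔU = 0 (ideal gas, T constant).
W = nRT ln(V₂/V₁) = 5.43×8.314×405×ln(0.277) = -23500 J.
Q = ΔU + W = -23500 J.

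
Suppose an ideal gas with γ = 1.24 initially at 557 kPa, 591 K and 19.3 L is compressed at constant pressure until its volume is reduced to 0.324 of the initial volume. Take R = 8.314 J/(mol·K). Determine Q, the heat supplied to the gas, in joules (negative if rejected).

n = P₁V₁/(RT₁) = 557×19.3/(8.314×591) = 2.19 mol.
Isobaric: P stays 557 kPa; V/T = const ⇒ T₂ = 191 K, V₂ = 6.25 L.
W = PΔV = 557×(6.25−19.3) kPa·L = -7270 J.
ΔU = nCvΔT = 2.19×34.6×(191−591) = -30300 J.
Q = ΔU + W = nCpΔT = -37500 J.

-37500 J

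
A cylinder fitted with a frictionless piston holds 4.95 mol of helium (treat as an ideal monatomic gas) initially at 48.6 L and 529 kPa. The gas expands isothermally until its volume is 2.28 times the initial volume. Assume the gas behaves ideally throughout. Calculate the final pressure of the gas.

232 kPa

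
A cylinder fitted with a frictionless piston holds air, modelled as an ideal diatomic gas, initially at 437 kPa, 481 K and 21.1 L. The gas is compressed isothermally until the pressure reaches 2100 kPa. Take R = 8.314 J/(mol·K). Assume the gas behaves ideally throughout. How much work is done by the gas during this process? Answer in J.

n = P₁V₁/(RT₁) = 437×21.1/(8.314×481) = 2.31 mol.
Isothermal: T stays 481 K; PV = const ⇒ V₂ = 4.39 L, P₂ = 2100 kPa.
W = nRT ln(V₂/V₁) = 2.31×8.314×481×ln(0.208) = -14500 J.

-14500 J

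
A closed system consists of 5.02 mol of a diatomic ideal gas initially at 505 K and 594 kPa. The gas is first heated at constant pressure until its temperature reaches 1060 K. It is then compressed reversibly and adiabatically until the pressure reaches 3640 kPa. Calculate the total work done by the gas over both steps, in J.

-51900 J

V₁ = nRT₁/P₁ = 5.02×8.314×505/594 = 35.5 L.
Step 1 — Isobaric: P stays 594 kPa; V/T = const ⇒ T₂ = 1060 K, V₂ = 74.5 L.
W = PΔV = 594×(74.5−35.5) kPa·L = 23200 J.
ΔU = nCvΔT = 5.02×20.8×(1060−505) = 57900 J.
Q = ΔU + W = nCpΔT = 81100 J.
State after step 1: P = 594 kPa, V = 74.5 L, T = 1060 K.
Step 2 — Adiabatic: T₂/T₁ = (P₂/P₁)^((γ−1)/γ) ⇒ T₂ = 1060×(6.13)^0.286 = 1780 K; V₂ = 20.4 L.
ΔU = nCvΔT = 5.02×20.8×(1780−1060) = 75100 J.
Q = 0 for an adiabatic process, so W = −ΔU = -75100 J.
Net over both steps: W = -51900 J, Q = 81100 J, ΔU = 133000 J.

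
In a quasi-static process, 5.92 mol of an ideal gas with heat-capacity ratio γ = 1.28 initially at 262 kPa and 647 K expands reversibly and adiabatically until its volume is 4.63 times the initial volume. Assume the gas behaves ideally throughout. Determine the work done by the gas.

39700 J

V₁ = nRT₁/P₁ = 5.92×8.314×647/262 = 122 L.
Adiabatic: TV^(γ−1) = const ⇒ T₂ = 647×(0.216)^0.280 = 421 K; PV^γ = const ⇒ P₂ = 36.8 kPa.
ΔU = nCvΔT = 5.92×29.7×(421−647) = -39700 J.
Q = 0 for an adiabatic process, so W = −ΔU = 39700 J.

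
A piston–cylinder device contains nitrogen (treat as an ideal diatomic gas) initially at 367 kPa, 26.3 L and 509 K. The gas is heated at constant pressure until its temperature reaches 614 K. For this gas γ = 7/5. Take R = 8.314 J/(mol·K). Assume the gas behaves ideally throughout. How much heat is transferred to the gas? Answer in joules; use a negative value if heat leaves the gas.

6970 J

n = P₁V₁/(RT₁) = 367×26.3/(8.314×509) = 2.28 mol.
Isobaric: P stays 367 kPa; V/T = const ⇒ T₂ = 614 K, V₂ = 31.7 L.
W = PΔV = 367×(31.7−26.3) kPa·L = 1990 J.
ΔU = nCvΔT = 2.28×20.8×(614−509) = 4980 J.
Q = ΔU + W = nCpΔT = 6970 J.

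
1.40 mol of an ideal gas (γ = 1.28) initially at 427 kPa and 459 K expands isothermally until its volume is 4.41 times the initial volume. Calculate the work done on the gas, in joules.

V₁ = nRT₁/P₁ = 1.40×8.314×459/427 = 12.5 L.
Isothermal: T stays 459 K; PV = const ⇒ V₂ = 55.2 L, P₂ = 96.8 kPa.
W = nRT ln(V₂/V₁) = 1.40×8.314×459×ln(4.41) = 7930 J.
Work done on the gas = −W_by = -7930 J.

-7930 J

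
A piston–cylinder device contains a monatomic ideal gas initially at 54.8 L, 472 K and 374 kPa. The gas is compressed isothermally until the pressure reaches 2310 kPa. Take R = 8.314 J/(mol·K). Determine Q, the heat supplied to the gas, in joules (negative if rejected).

-37300 J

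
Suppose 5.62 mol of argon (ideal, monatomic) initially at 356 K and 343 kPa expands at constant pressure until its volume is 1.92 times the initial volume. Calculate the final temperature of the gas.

V₁ = nRT₁/P₁ = 5.62×8.314×356/343 = 48.5 L.
Isobaric: P stays 343 kPa; V/T = const ⇒ T₂ = 684 K, V₂ = 93.1 L.

684 K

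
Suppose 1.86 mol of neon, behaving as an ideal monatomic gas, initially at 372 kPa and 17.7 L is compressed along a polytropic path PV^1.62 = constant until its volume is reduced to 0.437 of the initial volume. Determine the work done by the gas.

-7120 J

T₁ = P₁V₁/(nR) = 372×17.7/(1.86×8.314) = 426 K.
Polytropic n=1.62: T₂ = T₁(V₁/V₂)^(n−1) = 426×(2.29)^0.62 = 711 K; P₂ = P₁(V₁/V₂)^n = 1420 kPa.
W = (P₁V₁−P₂V₂)/(n−1) = (372×17.7−1420×7.73)/0.62 = -7120 J.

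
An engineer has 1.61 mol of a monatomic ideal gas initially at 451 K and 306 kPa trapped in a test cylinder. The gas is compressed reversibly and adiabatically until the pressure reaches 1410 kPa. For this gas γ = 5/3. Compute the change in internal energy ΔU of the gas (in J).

7630 J

V₁ = nRT₁/P₁ = 1.61×8.314×451/306 = 19.7 L.
Adiabatic: T₂/T₁ = (P₂/P₁)^((γ−1)/γ) ⇒ T₂ = 451×(4.61)^0.400 = 831 K; V₂ = 7.89 L.
For an ideal gas ΔU = nCvΔT with Cv = (3/2)R = 12.5 J/(mol·K).
ΔU = 1.61×12.5×(831−451) = 7630 J.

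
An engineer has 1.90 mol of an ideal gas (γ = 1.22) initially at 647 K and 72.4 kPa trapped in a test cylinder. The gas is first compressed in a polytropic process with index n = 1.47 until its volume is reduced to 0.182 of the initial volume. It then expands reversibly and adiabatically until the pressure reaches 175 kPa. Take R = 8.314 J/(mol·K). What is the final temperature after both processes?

V₁ = nRT₁/P₁ = 1.90×8.314×647/72.4 = 141 L.
Step 1 — Polytropic n=1.47: T₂ = T₁(V₁/V₂)^(n−1) = 647×(5.49)^0.47 = 1440 K; P₂ = P₁(V₁/V₂)^n = 886 kPa.
W = (P₁V₁−P₂V₂)/(n−1) = (72.4×141−886×25.7)/0.47 = -26700 J.
ΔU = nCvΔT = 1.90×37.8×(1440−647) = 57000 J.
Q = ΔU + W = 30300 J.
State after step 1: P = 886 kPa, V = 25.7 L, T = 1440 K.
Step 2 — Adiabatic: T₂/T₁ = (P₂/P₁)^((γ−1)/γ) ⇒ T₂ = 1440×(0.198)^0.180 = 1080 K; V₂ = 97.1 L.
ΔU = nCvΔT = 1.90×37.8×(1080−1440) = -26200 J.
Q = 0 for an adiabatic process, so W = −ΔU = 26200 J.
Net over both steps: W = -448 J, Q = 30300 J, ΔU = 30800 J.

1080 K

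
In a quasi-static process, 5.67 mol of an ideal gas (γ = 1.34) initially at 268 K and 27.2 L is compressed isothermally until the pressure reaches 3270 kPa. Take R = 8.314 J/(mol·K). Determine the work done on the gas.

24700 J

P₁ = nRT₁/V₁ = 5.67×8.314×268/27.2 = 464 kPa.
Isothermal: T stays 268 K; PV = const ⇒ V₂ = 3.86 L, P₂ = 3270 kPa.
W = nRT ln(V₂/V₁) = 5.67×8.314×268×ln(0.142) = -24700 J.
Work done on the gas = −W_by = 24700 J.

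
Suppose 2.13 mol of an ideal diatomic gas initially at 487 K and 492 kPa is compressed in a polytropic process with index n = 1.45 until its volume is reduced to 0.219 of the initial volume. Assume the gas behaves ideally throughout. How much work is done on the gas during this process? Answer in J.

18800 J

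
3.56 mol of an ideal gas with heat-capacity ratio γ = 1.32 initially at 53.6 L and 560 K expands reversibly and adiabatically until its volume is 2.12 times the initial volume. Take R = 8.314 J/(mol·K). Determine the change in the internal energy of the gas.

P₁ = nRT₁/V₁ = 3.56×8.314×560/53.6 = 309 kPa.
Adiabatic: TV^(γ−1) = const ⇒ T₂ = 560×(0.472)^0.320 = 440 K; PV^γ = const ⇒ P₂ = 115 kPa.
For an ideal gas ΔU = nCvΔT with Cv = R/(γ−1) = 26.0 J/(mol·K).
ΔU = 3.56×26.0×(440−560) = -11100 J.

-11100 J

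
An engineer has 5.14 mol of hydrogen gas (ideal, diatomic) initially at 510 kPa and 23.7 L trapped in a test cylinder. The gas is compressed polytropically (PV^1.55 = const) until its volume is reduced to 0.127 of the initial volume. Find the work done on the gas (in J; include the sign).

46400 J

T₁ = P₁V₁/(nR) = 510×23.7/(5.14×8.314) = 283 K.
Polytropic n=1.55: T₂ = T₁(V₁/V₂)^(n−1) = 283×(7.87)^0.55 = 880 K; P₂ = P₁(V₁/V₂)^n = 12500 kPa.
W = (P₁V₁−P₂V₂)/(n−1) = (510×23.7−12500×3.01)/0.55 = -46400 J.
Work done on the gas = −W_by = 46400 J.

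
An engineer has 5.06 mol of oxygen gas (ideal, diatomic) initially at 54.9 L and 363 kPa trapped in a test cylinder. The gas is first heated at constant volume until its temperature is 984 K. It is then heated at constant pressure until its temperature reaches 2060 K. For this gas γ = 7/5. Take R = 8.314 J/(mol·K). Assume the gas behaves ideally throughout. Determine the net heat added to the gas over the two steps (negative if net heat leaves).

212000 J

T₁ = P₁V₁/(nR) = 363×54.9/(5.06×8.314) = 474 K.
Step 1 — Isochoric: V stays 54.9 L; P/T = const ⇒ T₂ = 984 K, P₂ = 754 kPa.
W = 0 (no volume change).
ΔU = nCvΔT = 5.06×20.8×(984−474) = 53700 J.
Q = ΔU = 53700 J.
State after step 1: P = 754 kPa, V = 54.9 L, T = 984 K.
Step 2 — Isobaric: P stays 754 kPa; V/T = const ⇒ T₂ = 2060 K, V₂ = 115 L.
W = PΔV = 754×(115−54.9) kPa·L = 45300 J.
ΔU = nCvΔT = 5.06×20.8×(2060−984) = 113000 J.
Q = ΔU + W = nCpΔT = 158000 J.
Net over both steps: W = 45300 J, Q = 212000 J, ΔU = 167000 J.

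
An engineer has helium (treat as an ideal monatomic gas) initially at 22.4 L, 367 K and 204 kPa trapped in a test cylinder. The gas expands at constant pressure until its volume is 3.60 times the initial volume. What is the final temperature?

Isobaric: P stays 204 kPa; V/T = const ⇒ T₂ = 1320 K, V₂ = 80.6 L.

1320 K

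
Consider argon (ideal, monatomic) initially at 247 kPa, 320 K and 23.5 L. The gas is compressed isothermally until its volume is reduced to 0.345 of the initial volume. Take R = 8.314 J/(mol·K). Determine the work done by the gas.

-6180 J

n = P₁V₁/(RT₁) = 247×23.5/(8.314×320) = 2.18 mol.
Isothermal: T stays 320 K; PV = const ⇒ V₂ = 8.11 L, P₂ = 716 kPa.
W = nRT ln(V₂/V₁) = 2.18×8.314×320×ln(0.345) = -6180 J.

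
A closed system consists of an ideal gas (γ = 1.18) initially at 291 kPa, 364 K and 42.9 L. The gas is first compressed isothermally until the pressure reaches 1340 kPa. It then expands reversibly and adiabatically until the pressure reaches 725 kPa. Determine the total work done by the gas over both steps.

n = P₁V₁/(RT₁) = 291×42.9/(8.314×364) = 4.13 mol.
Step 1 — Isothermal: T stays 364 K; PV = const ⇒ V₂ = 9.32 L, P₂ = 1340 kPa.
ΔU = 0 (ideal gas, T constant).
W = nRT ln(V₂/V₁) = 4.13×8.314×364×ln(0.217) = -19100 J.
Q = ΔU + W = -19100 J.
State after step 1: P = 1340 kPa, V = 9.32 L, T = 364 K.
Step 2 — Adiabatic: T₂/T₁ = (P₂/P₁)^((γ−1)/γ) ⇒ T₂ = 364×(0.541)^0.153 = 331 K; V₂ = 15.7 L.
ΔU = nCvΔT = 4.13×46.2×(331−364) = -6200 J.
Q = 0 for an adiabatic process, so W = −ΔU = 6200 J.
Net over both steps: W = -12900 J, Q = -19100 J, ΔU = -6200 J.

-12900 J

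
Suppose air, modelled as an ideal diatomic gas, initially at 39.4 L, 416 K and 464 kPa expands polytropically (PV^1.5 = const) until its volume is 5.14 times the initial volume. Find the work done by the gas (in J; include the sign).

n = P₁V₁/(RT₁) = 464×39.4/(8.314×416) = 5.29 mol.
Polytropic n=1.5: T₂ = T₁(V₁/V₂)^(n−1) = 416×(0.195)^0.50 = 183 K; P₂ = P₁(V₁/V₂)^n = 39.8 kPa.
W = (P₁V₁−P₂V₂)/(n−1) = (464×39.4−39.8×203)/0.50 = 20400 J.

20400 J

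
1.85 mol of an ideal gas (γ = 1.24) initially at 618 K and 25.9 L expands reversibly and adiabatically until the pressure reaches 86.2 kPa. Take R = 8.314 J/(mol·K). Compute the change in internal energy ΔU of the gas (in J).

-9680 J

P₁ = nRT₁/V₁ = 1.85×8.314×618/25.9 = 367 kPa.
Adiabatic: T₂/T₁ = (P₂/P₁)^((γ−1)/γ) ⇒ T₂ = 618×(0.235)^0.194 = 467 K; V₂ = 83.3 L.
For an ideal gas ΔU = nCvΔT with Cv = R/(γ−1) = 34.6 J/(mol·K).
ΔU = 1.85×34.6×(467−618) = -9680 J.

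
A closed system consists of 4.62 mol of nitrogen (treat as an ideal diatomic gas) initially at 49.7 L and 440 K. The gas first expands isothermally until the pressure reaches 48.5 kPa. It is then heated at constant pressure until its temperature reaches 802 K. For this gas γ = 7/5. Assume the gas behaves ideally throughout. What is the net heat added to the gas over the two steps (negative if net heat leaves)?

81600 J

P₁ = nRT₁/V₁ = 4.62×8.314×440/49.7 = 340 kPa.
Step 1 — Isothermal: T stays 440 K; PV = const ⇒ V₂ = 348 L, P₂ = 48.5 kPa.
ΔU = 0 (ideal gas, T constant).
W = nRT ln(V₂/V₁) = 4.62×8.314×440×ln(7.01) = 32900 J.
Q = ΔU + W = 32900 J.
State after step 1: P = 48.5 kPa, V = 348 L, T = 440 K.
Step 2 — Isobaric: P stays 48.5 kPa; V/T = const ⇒ T₂ = 802 K, V₂ = 635 L.
W = PΔV = 48.5×(635−348) kPa·L = 13900 J.
ΔU = nCvΔT = 4.62×20.8×(802−440) = 34800 J.
Q = ΔU + W = nCpΔT = 48700 J.
Net over both steps: W = 46800 J, Q = 81600 J, ΔU = 34800 J.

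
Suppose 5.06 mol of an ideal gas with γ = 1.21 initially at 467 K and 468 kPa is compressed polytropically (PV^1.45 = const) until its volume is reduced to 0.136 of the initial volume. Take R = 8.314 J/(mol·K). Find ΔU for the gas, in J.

V₁ = nRT₁/P₁ = 5.06×8.314×467/468 = 42.0 L.
Polytropic n=1.45: T₂ = T₁(V₁/V₂)^(n−1) = 467×(7.35)^0.45 = 1150 K; P₂ = P₁(V₁/V₂)^n = 8450 kPa.
For an ideal gas ΔU = nCvΔT with Cv = R/(γ−1) = 39.6 J/(mol·K).
ΔU = 5.06×39.6×(1150−467) = 136000 J.

136000 J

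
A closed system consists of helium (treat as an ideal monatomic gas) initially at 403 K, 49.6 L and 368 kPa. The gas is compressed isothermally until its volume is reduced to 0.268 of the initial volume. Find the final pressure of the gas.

Isothermal: T stays 403 K; PV = const ⇒ V₂ = 13.3 L, P₂ = 1370 kPa.

1370 kPa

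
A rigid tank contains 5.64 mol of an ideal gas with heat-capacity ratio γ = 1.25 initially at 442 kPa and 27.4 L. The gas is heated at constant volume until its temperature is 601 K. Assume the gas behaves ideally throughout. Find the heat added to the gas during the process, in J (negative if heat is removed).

T₁ = P₁V₁/(nR) = 442×27.4/(5.64×8.314) = 258 K.
Isochoric: V stays 27.4 L; P/T = const ⇒ T₂ = 601 K, P₂ = 1030 kPa.
W = 0 (no volume change).
ΔU = nCvΔT = 5.64×33.3×(601−258) = 64300 J.
Q = ΔU = 64300 J.

64300 J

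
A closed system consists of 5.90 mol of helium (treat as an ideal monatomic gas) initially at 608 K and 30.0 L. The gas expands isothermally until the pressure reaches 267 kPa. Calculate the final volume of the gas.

112 L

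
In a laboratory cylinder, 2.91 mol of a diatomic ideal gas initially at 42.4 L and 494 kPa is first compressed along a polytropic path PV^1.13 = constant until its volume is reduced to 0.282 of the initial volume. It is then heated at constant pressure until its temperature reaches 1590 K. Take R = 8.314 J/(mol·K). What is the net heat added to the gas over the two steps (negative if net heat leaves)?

28800 J

T₁ = P₁V₁/(nR) = 494×42.4/(2.91×8.314) = 866 K.
Step 1 — Polytropic n=1.13: T₂ = T₁(V₁/V₂)^(n−1) = 866×(3.55)^0.13 = 1020 K; P₂ = P₁(V₁/V₂)^n = 2070 kPa.
W = (P₁V₁−P₂V₂)/(n−1) = (494×42.4−2070×12.0)/0.13 = -28800 J.
ΔU = nCvΔT = 2.91×20.8×(1020−866) = 9370 J.
Q = ΔU + W = -19500 J.
State after step 1: P = 2070 kPa, V = 12.0 L, T = 1020 K.
Step 2 — Isobaric: P stays 2070 kPa; V/T = const ⇒ T₂ = 1590 K, V₂ = 18.6 L.
W = PΔV = 2070×(18.6−12.0) kPa·L = 13800 J.
ΔU = nCvΔT = 2.91×20.8×(1590−1020) = 34400 J.
Q = ΔU + W = nCpΔT = 48200 J.
Net over both steps: W = -15000 J, Q = 28800 J, ΔU = 43800 J.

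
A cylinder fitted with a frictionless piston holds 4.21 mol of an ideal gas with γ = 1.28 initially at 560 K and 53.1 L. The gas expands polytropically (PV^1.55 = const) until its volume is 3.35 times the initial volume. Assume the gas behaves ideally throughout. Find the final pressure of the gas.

P₁ = nRT₁/V₁ = 4.21×8.314×560/53.1 = 369 kPa.
Polytropic n=1.55: T₂ = T₁(V₁/V₂)^(n−1) = 560×(0.299)^0.55 = 288 K; P₂ = P₁(V₁/V₂)^n = 56.7 kPa.

56.7 kPa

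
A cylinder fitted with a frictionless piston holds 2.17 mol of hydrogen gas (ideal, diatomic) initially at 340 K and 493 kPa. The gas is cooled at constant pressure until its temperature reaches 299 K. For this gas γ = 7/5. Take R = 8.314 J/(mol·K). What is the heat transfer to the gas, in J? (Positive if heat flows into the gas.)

-2590 J

V₁ = nRT₁/P₁ = 2.17×8.314×340/493 = 12.4 L.
Isobaric: P stays 493 kPa; V/T = const ⇒ T₂ = 299 K, V₂ = 10.9 L.
W = PΔV = 493×(10.9−12.4) kPa·L = -740 J.
ΔU = nCvΔT = 2.17×20.8×(299−340) = -1850 J.
Q = ΔU + W = nCpΔT = -2590 J.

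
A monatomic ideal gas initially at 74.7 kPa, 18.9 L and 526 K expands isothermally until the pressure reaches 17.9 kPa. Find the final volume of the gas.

78.9 L

Isothermal: T stays 526 K; PV = const ⇒ V₂ = 78.9 L, P₂ = 17.9 kPa.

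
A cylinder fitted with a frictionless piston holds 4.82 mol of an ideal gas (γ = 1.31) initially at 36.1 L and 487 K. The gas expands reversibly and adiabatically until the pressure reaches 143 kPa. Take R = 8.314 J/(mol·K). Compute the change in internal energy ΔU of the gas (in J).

P₁ = nRT₁/V₁ = 4.82×8.314×487/36.1 = 541 kPa.
Adiabatic: T₂/T₁ = (P₂/P₁)^((γ−1)/γ) ⇒ T₂ = 487×(0.265)^0.237 = 356 K; V₂ = 99.6 L.
For an ideal gas ΔU = nCvΔT with Cv = R/(γ−1) = 26.8 J/(mol·K).
ΔU = 4.82×26.8×(356−487) = -17000 J.

-17000 J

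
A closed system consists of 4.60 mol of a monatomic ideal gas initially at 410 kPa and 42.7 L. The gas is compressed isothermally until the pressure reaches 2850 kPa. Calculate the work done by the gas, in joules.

T₁ = P₁V₁/(nR) = 410×42.7/(4.60×8.314) = 458 K.
Isothermal: T stays 458 K; PV = const ⇒ V₂ = 6.14 L, P₂ = 2850 kPa.
W = nRT ln(V₂/V₁) = 4.60×8.314×458×ln(0.144) = -33900 J.

-33900 J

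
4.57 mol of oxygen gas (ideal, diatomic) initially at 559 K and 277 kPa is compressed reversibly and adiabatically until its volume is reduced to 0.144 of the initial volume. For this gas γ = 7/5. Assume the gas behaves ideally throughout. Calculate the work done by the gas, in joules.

V₁ = nRT₁/P₁ = 4.57×8.314×559/277 = 76.7 L.
Adiabatic: TV^(γ−1) = const ⇒ T₂ = 559×(6.94)^0.400 = 1210 K; PV^γ = const ⇒ P₂ = 4180 kPa.
ΔU = nCvΔT = 4.57×20.8×(1210−559) = 62200 J.
Q = 0 for an adiabatic process, so W = −ΔU = -62200 J.

-62200 J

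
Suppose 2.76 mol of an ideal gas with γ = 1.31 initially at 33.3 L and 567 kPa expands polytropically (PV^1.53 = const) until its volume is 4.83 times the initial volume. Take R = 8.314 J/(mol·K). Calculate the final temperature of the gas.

357 K

T₁ = P₁V₁/(nR) = 567×33.3/(2.76×8.314) = 823 K.
Polytropic n=1.53: T₂ = T₁(V₁/V₂)^(n−1) = 823×(0.207)^0.53 = 357 K; P₂ = P₁(V₁/V₂)^n = 50.9 kPa.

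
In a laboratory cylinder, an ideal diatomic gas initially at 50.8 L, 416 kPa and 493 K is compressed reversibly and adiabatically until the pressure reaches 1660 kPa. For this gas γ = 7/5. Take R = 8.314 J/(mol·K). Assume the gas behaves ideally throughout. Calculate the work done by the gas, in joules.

-25600 J

n = P₁V₁/(RT₁) = 416×50.8/(8.314×493) = 5.16 mol.
Adiabatic: T₂/T₁ = (P₂/P₁)^((γ−1)/γ) ⇒ T₂ = 493×(3.99)^0.286 = 732 K; V₂ = 18.9 L.
ΔU = nCvΔT = 5.16×20.8×(732−493) = 25600 J.
Q = 0 for an adiabatic process, so W = −ΔU = -25600 J.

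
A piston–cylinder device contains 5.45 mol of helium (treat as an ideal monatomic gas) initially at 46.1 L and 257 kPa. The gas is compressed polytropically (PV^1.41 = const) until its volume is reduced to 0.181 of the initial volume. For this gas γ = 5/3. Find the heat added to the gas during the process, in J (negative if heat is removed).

T₁ = P₁V₁/(nR) = 257×46.1/(5.45×8.314) = 261 K.
Polytropic n=1.41: T₂ = T₁(V₁/V₂)^(n−1) = 261×(5.52)^0.41 = 527 K; P₂ = P₁(V₁/V₂)^n = 2860 kPa.
W = (P₁V₁−P₂V₂)/(n−1) = (257×46.1−2860×8.34)/0.41 = -29300 J.
ΔU = nCvΔT = 5.45×12.5×(527−261) = 18000 J.
Q = ΔU + W = -11300 J.

-11300 J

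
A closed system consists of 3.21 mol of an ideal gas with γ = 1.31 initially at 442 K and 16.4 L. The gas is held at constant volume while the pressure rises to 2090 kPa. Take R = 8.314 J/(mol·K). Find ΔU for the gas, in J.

P₁ = nRT₁/V₁ = 3.21×8.314×442/16.4 = 719 kPa.
Isochoric: V stays 16.4 L; P/T = const ⇒ T₂ = 1280 K, P₂ = 2090 kPa.
For an ideal gas ΔU = nCvΔT with Cv = R/(γ−1) = 26.8 J/(mol·K).
ΔU = 3.21×26.8×(1280−442) = 72500 J.

72500 J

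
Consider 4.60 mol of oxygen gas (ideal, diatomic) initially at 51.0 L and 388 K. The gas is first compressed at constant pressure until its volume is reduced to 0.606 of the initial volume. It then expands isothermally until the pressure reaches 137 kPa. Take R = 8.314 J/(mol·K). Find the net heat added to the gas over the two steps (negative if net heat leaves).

P₁ = nRT₁/V₁ = 4.60×8.314×388/51.0 = 291 kPa.
Step 1 — Isobaric: P stays 291 kPa; V/T = const ⇒ T₂ = 235 K, V₂ = 30.9 L.
W = PΔV = 291×(30.9−51.0) kPa·L = -5850 J.
ΔU = nCvΔT = 4.60×20.8×(235−388) = -14600 J.
Q = ΔU + W = nCpΔT = -20500 J.
State after step 1: P = 291 kPa, V = 30.9 L, T = 235 K.
Step 2 — Isothermal: T stays 235 K; PV = const ⇒ V₂ = 65.6 L, P₂ = 137 kPa.
ΔU = 0 (ideal gas, T constant).
W = nRT ln(V₂/V₁) = 4.60×8.314×235×ln(2.12) = 6770 J.
Q = ΔU + W = 6770 J.
Net over both steps: W = 926 J, Q = -13700 J, ΔU = -14600 J.

-13700 J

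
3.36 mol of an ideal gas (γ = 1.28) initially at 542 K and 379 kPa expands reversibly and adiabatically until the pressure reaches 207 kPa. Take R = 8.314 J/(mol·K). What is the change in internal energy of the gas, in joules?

V₁ = nRT₁/P₁ = 3.36×8.314×542/379 = 39.9 L.
Adiabatic: T₂/T₁ = (P₂/P₁)^((γ−1)/γ) ⇒ T₂ = 542×(0.546)^0.219 = 475 K; V₂ = 64.1 L.
For an ideal gas ΔU = nCvΔT with Cv = R/(γ−1) = 29.7 J/(mol·K).
ΔU = 3.36×29.7×(475−542) = -6700 J.

-6700 J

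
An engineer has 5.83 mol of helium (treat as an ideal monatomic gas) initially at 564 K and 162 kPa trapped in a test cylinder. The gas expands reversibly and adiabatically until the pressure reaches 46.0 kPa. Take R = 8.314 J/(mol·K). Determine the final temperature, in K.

V₁ = nRT₁/P₁ = 5.83×8.314×564/162 = 169 L.
Adiabatic: T₂/T₁ = (P₂/P₁)^((γ−1)/γ) ⇒ T₂ = 564×(0.284)^0.400 = 341 K; V₂ = 359 L.

341 K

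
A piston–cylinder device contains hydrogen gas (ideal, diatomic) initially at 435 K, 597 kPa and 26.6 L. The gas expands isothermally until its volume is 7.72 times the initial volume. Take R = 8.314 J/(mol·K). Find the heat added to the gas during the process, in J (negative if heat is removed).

n = P₁V₁/(RT₁) = 597×26.6/(8.314×435) = 4.39 mol.
Isothermal: T stays 435 K; PV = const ⇒ V₂ = 205 L, P₂ = 77.3 kPa.
ΔU = 0 (ideal gas, T constant).
W = nRT ln(V₂/V₁) = 4.39×8.314×435×ln(7.72) = 32500 J.
Q = ΔU + W = 32500 J.

32500 J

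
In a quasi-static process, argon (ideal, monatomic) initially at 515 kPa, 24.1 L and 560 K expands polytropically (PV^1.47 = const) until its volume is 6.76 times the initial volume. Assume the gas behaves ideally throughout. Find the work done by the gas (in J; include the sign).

15700 J

n = P₁V₁/(RT₁) = 515×24.1/(8.314×560) = 2.67 mol.
Polytropic n=1.47: T₂ = T₁(V₁/V₂)^(n−1) = 560×(0.148)^0.47 = 228 K; P₂ = P₁(V₁/V₂)^n = 31.0 kPa.
W = (P₁V₁−P₂V₂)/(n−1) = (515×24.1−31.0×163)/0.47 = 15700 J.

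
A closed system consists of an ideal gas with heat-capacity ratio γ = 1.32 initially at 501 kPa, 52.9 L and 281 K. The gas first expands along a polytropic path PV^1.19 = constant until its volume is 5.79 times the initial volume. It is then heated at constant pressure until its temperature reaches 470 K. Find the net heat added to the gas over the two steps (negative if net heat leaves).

121000 J

n = P₁V₁/(RT₁) = 501×52.9/(8.314×281) = 11.3 mol.
Step 1 — Polytropic n=1.19: T₂ = T₁(V₁/V₂)^(n−1) = 281×(0.173)^0.19 = 201 K; P₂ = P₁(V₁/V₂)^n = 62.0 kPa.
W = (P₁V₁−P₂V₂)/(n−1) = (501×52.9−62.0×306)/0.19 = 39600 J.
ΔU = nCvΔT = 11.3×26.0×(201−281) = -23500 J.
Q = ΔU + W = 16100 J.
State after step 1: P = 62.0 kPa, V = 306 L, T = 201 K.
Step 2 — Isobaric: P stays 62.0 kPa; V/T = const ⇒ T₂ = 470 K, V₂ = 715 L.
W = PΔV = 62.0×(715−306) kPa·L = 25300 J.
ΔU = nCvΔT = 11.3×26.0×(470−201) = 79200 J.
Q = ΔU + W = nCpΔT = 105000 J.
Net over both steps: W = 64900 J, Q = 121000 J, ΔU = 55700 J.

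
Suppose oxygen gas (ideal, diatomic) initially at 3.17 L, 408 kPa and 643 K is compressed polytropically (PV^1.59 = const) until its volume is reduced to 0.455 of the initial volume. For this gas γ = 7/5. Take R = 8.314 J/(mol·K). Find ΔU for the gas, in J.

1910 J

n = P₁V₁/(RT₁) = 408×3.17/(8.314×643) = 0.242 mol.
Polytropic n=1.59: T₂ = T₁(V₁/V₂)^(n−1) = 643×(2.20)^0.59 = 1020 K; P₂ = P₁(V₁/V₂)^n = 1430 kPa.
For an ideal gas ΔU = nCvΔT with Cv = (5/2)R = 20.8 J/(mol·K).
ΔU = 0.242×20.8×(1020−643) = 1910 J.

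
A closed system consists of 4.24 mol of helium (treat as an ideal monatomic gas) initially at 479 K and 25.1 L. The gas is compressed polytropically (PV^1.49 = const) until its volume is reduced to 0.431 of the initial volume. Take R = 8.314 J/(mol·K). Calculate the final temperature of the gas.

724 K

P₁ = nRT₁/V₁ = 4.24×8.314×479/25.1 = 673 kPa.
Polytropic n=1.49: T₂ = T₁(V₁/V₂)^(n−1) = 479×(2.32)^0.49 = 724 K; P₂ = P₁(V₁/V₂)^n = 2360 kPa.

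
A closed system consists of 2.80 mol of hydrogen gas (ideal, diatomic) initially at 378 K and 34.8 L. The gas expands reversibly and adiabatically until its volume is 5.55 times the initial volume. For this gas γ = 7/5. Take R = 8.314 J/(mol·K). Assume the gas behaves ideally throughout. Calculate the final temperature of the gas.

190 K

P₁ = nRT₁/V₁ = 2.80×8.314×378/34.8 = 253 kPa.
Adiabatic: TV^(γ−1) = const ⇒ T₂ = 378×(0.180)^0.400 = 190 K; PV^γ = const ⇒ P₂ = 23.0 kPa.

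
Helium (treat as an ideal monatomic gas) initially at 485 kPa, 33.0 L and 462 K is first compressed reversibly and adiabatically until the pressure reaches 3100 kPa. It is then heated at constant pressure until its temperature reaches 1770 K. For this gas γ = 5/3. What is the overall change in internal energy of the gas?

68000 J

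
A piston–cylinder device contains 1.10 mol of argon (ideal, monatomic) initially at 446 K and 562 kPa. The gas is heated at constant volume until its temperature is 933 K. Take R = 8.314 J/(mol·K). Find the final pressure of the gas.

V₁ = nRT₁/P₁ = 1.10×8.314×446/562 = 7.26 L.
Isochoric: V stays 7.26 L; P/T = const ⇒ T₂ = 933 K, P₂ = 1180 kPa.

1180 kPa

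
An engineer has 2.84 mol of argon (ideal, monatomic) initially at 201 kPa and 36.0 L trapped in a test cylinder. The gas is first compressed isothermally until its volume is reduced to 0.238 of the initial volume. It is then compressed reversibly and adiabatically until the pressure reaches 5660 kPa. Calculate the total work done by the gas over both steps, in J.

T₁ = P₁V₁/(nR) = 201×36.0/(2.84×8.314) = 306 K.
Step 1 — Isothermal: T stays 306 K; PV = const ⇒ V₂ = 8.57 L, P₂ = 845 kPa.
ΔU = 0 (ideal gas, T constant).
W = nRT ln(V₂/V₁) = 2.84×8.314×306×ln(0.238) = -10400 J.
Q = ΔU + W = -10400 J.
State after step 1: P = 845 kPa, V = 8.57 L, T = 306 K.
Step 2 — Adiabatic: T₂/T₁ = (P₂/P₁)^((γ−1)/γ) ⇒ T₂ = 306×(6.70)^0.400 = 656 K; V₂ = 2.74 L.
ΔU = nCvΔT = 2.84×12.5×(656−306) = 12400 J.
Q = 0 for an adiabatic process, so W = −ΔU = -12400 J.
Net over both steps: W = -22800 J, Q = -10400 J, ΔU = 12400 J.

-22800 J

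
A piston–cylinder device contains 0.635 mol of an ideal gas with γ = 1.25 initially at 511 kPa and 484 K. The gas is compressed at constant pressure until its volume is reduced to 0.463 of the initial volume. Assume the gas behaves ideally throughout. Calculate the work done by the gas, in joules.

-1370 J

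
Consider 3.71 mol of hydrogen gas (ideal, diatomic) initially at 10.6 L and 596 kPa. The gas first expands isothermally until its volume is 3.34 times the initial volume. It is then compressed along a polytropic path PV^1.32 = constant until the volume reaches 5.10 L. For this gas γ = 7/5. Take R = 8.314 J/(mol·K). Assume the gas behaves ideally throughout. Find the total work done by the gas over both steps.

-9340 J

T₁ = P₁V₁/(nR) = 596×10.6/(3.71×8.314) = 205 K.
Step 1 — Isothermal: T stays 205 K; PV = const ⇒ V₂ = 35.4 L, P₂ = 178 kPa.
ΔU = 0 (ideal gas, T constant).
W = nRT ln(V₂/V₁) = 3.71×8.314×205×ln(3.34) = 7620 J.
Q = ΔU + W = 7620 J.
State after step 1: P = 178 kPa, V = 35.4 L, T = 205 K.
Step 2 — Polytropic n=1.32: T₂ = T₁(V₁/V₂)^(n−1) = 205×(6.94)^0.32 = 381 K; P₂ = P₁(V₁/V₂)^n = 2300 kPa.
W = (P₁V₁−P₂V₂)/(n−1) = (178×35.4−2300×5.10)/0.32 = -17000 J.
ΔU = nCvΔT = 3.71×20.8×(381−205) = 13600 J.
Q = ΔU + W = -3390 J.
Net over both steps: W = -9340 J, Q = 4230 J, ΔU = 13600 J.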